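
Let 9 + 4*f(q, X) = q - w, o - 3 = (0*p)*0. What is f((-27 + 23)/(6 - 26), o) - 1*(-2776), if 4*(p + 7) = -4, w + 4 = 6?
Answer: 27733/10 ≈ 2773.3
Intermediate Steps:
w = 2 (w = -4 + 6 = 2)
p = -8 (p = -7 + (¼)*(-4) = -7 - 1 = -8)
o = 3 (o = 3 + (0*(-8))*0 = 3 + 0*0 = 3 + 0 = 3)
f(q, X) = -11/4 + q/4 (f(q, X) = -9/4 + (q - 1*2)/4 = -9/4 + (q - 2)/4 = -9/4 + (-2 + q)/4 = -9/4 + (-½ + q/4) = -11/4 + q/4)
f((-27 + 23)/(6 - 26), o) - 1*(-2776) = (-11/4 + ((-27 + 23)/(6 - 26))/4) - 1*(-2776) = (-11/4 + (-4/(-20))/4) + 2776 = (-11/4 + (-4*(-1/20))/4) + 2776 = (-11/4 + (¼)*(⅕)) + 2776 = (-11/4 + 1/20) + 2776 = -27/10 + 2776 = 27733/10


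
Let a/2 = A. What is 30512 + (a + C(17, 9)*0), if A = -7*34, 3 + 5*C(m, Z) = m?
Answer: 30036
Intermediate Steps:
C(m, Z) = -3/5 + m/5
A = -238
a = -476 (a = 2*(-238) = -476)
30512 + (a + C(17, 9)*0) = 30512 + (-476 + (-3/5 + (1/5)*17)*0) = 30512 + (-476 + (-3/5 + 17/5)*0) = 30512 + (-476 + (14/5)*0) = 30512 + (-476 + 0) = 30512 - 476 = 30036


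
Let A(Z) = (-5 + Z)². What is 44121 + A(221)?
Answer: 90777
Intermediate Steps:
44121 + A(221) = 44121 + (-5 + 221)² = 44121 + 216² = 44121 + 46656 = 90777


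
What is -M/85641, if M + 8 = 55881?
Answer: -55873/85641 ≈ -0.65241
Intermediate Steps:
M = 55873 (M = -8 + 55881 = 55873)
-M/85641 = -55873/85641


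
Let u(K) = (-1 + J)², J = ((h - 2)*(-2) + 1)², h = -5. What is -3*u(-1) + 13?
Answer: -150515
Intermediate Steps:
J = 225 (J = ((-5 - 2)*(-2) + 1)² = (-7*(-2) + 1)² = (14 + 1)² = 15² = 225)
u(K) = 50176 (u(K) = (-1 + 225)² = 224² = 50176)
-3*u(-1) + 13 = -3*50176 + 13 = -150528 + 13 = -150515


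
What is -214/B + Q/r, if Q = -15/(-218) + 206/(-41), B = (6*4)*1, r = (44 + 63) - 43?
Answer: -15434735/1716096 ≈ -8.9941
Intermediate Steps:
r = 64 (r = 107 - 43 = 64)
B = 24 (B = 24*1 = 24)
Q = -44293/8938 (Q = -15*(-1/218) + 206*(-1/41) = 15/218 - 206/41 = -44293/8938 ≈ -4.9556)
-214/B + Q/r = -214/24 - 44293/8938/64 = -214*1/24 - 44293/8938*1/64 = -107/12 - 44293/572032 = -15434735/1716096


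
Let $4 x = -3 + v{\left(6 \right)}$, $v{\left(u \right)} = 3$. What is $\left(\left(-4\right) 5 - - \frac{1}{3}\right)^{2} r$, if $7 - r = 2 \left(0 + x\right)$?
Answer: $\frac{24367}{9} \approx 2707.4$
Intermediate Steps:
$x = 0$ ($x = \frac{-3 + 3}{4} = \frac{1}{4} \cdot 0 = 0$)
$r = 7$ ($r = 7 - 2 \left(0 + 0\right) = 7 - 2 \cdot 0 = 7 - 0 = 7 + 0 = 7$)
$\left(\left(-4\right) 5 - - \frac{1}{3}\right)^{2} r = \left(\left(-4\right) 5 - - \frac{1}{3}\right)^{2} \cdot 7 = \left(-20 - - \frac{1}{3}\right)^{2} \cdot 7 = \left(-20 + \left(- \frac{1}{6} + \frac{1}{2}\right)\right)^{2} \cdot 7 = \left(-20 + \frac{1}{3}\right)^{2} \cdot 7 = \left(- \frac{59}{3}\right)^{2} \cdot 7 = \frac{3481}{9} \cdot 7 = \frac{24367}{9}$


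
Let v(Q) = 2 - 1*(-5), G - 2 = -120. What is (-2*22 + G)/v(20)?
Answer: -162/7 ≈ -23.143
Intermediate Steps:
G = -118 (G = 2 - 120 = -118)
v(Q) = 7 (v(Q) = 2 + 5 = 7)
(-2*22 + G)/v(20) = (-2*22 - 118)/7 = (-44 - 118)*(⅐) = -162*⅐ = -162/7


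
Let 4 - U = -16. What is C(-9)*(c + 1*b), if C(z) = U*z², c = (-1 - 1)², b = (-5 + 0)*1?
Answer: -1620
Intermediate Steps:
U = 20 (U = 4 - 1*(-16) = 4 + 16 = 20)
b = -5 (b = -5*1 = -5)
c = 4 (c = (-2)² = 4)
C(z) = 20*z²
C(-9)*(c + 1*b) = (20*(-9)²)*(4 + 1*(-5)) = (20*81)*(4 - 5) = 1620*(-1) = -1620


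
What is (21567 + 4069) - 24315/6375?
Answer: 10893679/425 ≈ 25632.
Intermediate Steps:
(21567 + 4069) - 24315/6375 = 25636 - 24315*1/6375 = 25636 - 1621/425 = 10893679/425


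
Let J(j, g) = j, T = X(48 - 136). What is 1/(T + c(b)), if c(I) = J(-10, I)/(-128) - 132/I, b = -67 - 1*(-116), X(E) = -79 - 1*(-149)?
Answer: 3136/211317 ≈ 0.014840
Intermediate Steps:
X(E) = 70 (X(E) = -79 + 149 = 70)
T = 70
b = 49 (b = -67 + 116 = 49)
c(I) = 5/64 - 132/I (c(I) = -10/(-128) - 132/I = -10*(-1/128) - 132/I = 5/64 - 132/I)
1/(T + c(b)) = 1/(70 + (5/64 - 132/49)) = 1/(70 - 8203/3136) = 1/(211317/3136) = 3136/211317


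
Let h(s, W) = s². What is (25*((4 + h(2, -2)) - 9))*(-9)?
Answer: 225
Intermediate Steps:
(25*((4 + h(2, -2)) - 9))*(-9) = (25*((4 + 2²) - 9))*(-9) = (25*((4 + 4) - 9))*(-9) = (25*(8 - 9))*(-9) = (25*(-1))*(-9) = -25*(-9) = 225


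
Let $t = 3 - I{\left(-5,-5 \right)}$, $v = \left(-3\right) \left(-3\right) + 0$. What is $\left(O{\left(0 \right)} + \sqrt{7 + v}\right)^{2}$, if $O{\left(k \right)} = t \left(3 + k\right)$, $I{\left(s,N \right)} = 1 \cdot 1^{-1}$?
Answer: $100$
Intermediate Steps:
$I{\left(s,N \right)} = 1$ ($I{\left(s,N \right)} = 1 \cdot 1 = 1$)
$v = 9$ ($v = 9 + 0 = 9$)
$t = 2$ ($t = 3 - 1 = 2$)
$O{\left(k \right)} = 6 + 2 k$ ($O{\left(k \right)} = 2 \left(3 + k\right) = 6 + 2 k$)
$\left(O{\left(0 \right)} + \sqrt{7 + v}\right)^{2} = \left(\left(6 + 2 \cdot 0\right) + \sqrt{7 + 9}\right)^{2} = \left(\left(6 + 0\right) + \sqrt{16}\right)^{2} = \left(6 + 4\right)^{2} = 10^{2} = 100$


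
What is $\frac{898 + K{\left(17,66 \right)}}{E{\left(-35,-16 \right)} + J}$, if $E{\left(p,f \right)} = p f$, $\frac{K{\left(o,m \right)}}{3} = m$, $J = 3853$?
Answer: $\frac{1096}{4413} \approx 0.24836$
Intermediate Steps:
$K{\left(o,m \right)} = 3 m$
$E{\left(p,f \right)} = f p$
$\frac{898 + K{\left(17,66 \right)}}{E{\left(-35,-16 \right)} + J} = \frac{898 + 3 \cdot 66}{\left(-16\right) \left(-35\right) + 3853} = \frac{898 + 198}{560 + 3853} = \frac{1096}{4413}$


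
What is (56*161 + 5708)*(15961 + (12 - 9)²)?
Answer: 235142280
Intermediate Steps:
(56*161 + 5708)*(15961 + (12 - 9)²) = (9016 + 5708)*(15961 + 3²) = 14724*(15961 + 9) = 14724*15970 = 235142280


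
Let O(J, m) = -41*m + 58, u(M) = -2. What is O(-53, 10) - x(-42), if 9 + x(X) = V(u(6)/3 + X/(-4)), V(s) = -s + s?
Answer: -343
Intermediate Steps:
V(s) = 0
O(J, m) = 58 - 41*m
x(X) = -9 (x(X) = -9 + 0 = -9)
O(-53, 10) - x(-42) = (58 - 41*10) - 1*(-9) = (58 - 410) + 9 = -352 + 9 = -343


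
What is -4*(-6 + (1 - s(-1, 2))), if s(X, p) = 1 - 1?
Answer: 20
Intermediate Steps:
s(X, p) = 0
-4*(-6 + (1 - s(-1, 2))) = -4*(-6 + (1 - 1*0)) = -4*(-6 + (1 + 0)) = -4*(-6 + 1) = -4*(-5) = 20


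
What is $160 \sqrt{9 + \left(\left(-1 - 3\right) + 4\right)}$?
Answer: $480$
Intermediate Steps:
$160 \sqrt{9 + \left(\left(-1 - 3\right) + 4\right)} = 160 \sqrt{9 + \left(-4 + 4\right)} = 160 \sqrt{9 + 0} = 160 \sqrt{9} = 160 \cdot 3 = 480$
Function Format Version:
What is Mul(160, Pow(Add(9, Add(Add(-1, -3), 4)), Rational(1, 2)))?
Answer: 480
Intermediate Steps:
Mul(160, Pow(Add(9, Add(Add(-1, -3), 4)), Rational(1, 2))) = Mul(160, Pow(Add(9, Add(-4, 4)), Rational(1, 2))) = Mul(160, Pow(Add(9, 0), Rational(1, 2))) = Mul(160, Pow(9, Rational(1, 2))) = Mul(160, 3) = 480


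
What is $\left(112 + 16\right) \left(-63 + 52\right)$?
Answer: $-1408$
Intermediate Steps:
$\left(112 + 16\right) \left(-63 + 52\right) = 128 \left(-11\right) = -1408$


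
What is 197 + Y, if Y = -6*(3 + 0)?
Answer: 179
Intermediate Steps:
Y = -18 (Y = -6*3 = -18)
197 + Y = 197 - 18 = 179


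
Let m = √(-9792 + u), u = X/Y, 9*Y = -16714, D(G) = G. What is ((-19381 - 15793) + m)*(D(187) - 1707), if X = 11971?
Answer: 53464480 - 6840*I*√33793485038/8357 ≈ 5.3464e+7 - 1.5046e+5*I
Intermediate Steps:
Y = -16714/9 (Y = (⅑)*(-16714) = -16714/9 ≈ -1857.1)
u = -107739/16714 (u = 11971/(-16714/9) = 11971*(-9/16714) = -107739/16714 ≈ -6.4460)
m = 9*I*√33793485038/16714 (m = √(-9792 - 107739/16714) = √(-163771227/16714) = 9*I*√33793485038/16714 ≈ 98.987*I)
((-19381 - 15793) + m)*(D(187) - 1707) = ((-19381 - 15793) + 9*I*√33793485038/16714)*(187 - 1707) = (-35174 + 9*I*√33793485038/16714)*(-1520) = 53464480 - 6840*I*√33793485038/8357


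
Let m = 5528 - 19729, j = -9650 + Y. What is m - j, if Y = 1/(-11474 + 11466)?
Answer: -36407/8 ≈ -4550.9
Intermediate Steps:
Y = -⅛ (Y = 1/(-8) = -⅛ ≈ -0.12500)
j = -77201/8 (j = -9650 - ⅛ = -77201/8 ≈ -9650.1)
m = -14201
m - j = -14201 - 1*(-77201/8) = -14201 + 77201/8 = -36407/8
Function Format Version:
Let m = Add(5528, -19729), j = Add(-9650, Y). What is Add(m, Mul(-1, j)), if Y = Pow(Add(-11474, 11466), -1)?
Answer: Rational(-36407, 8) ≈ -4550.9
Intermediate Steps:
Y = Rational(-1, 8) (Y = Pow(-8, -1) = Rational(-1, 8) ≈ -0.12500)
j = Rational(-77201, 8) (j = Add(-9650, Rational(-1, 8)) = Rational(-77201, 8) ≈ -9650.1)
m = -14201
Add(m, Mul(-1, j)) = Add(-14201, Mul(-1, Rational(-77201, 8))) = Add(-14201, Rational(77201, 8)) = Rational(-36407, 8)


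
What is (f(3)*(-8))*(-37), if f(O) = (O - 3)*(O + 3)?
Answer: 0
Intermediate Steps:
f(O) = (-3 + O)*(3 + O)
(f(3)*(-8))*(-37) = ((-9 + 3**2)*(-8))*(-37) = ((-9 + 9)*(-8))*(-37) = (0*(-8))*(-37) = 0*(-37) = 0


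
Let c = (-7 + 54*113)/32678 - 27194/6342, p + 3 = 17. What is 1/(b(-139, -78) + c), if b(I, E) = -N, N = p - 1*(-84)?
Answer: -103621938/10579945445 ≈ -0.0097942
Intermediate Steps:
p = 14 (p = -3 + 17 = 14)
N = 98 (N = 14 - 1*(-84) = 14 + 84 = 98)
b(I, E) = -98 (b(I, E) = -1*98 = -98)
c = -424995521/103621938 (c = (-7 + 6102)*(1/32678) - 27194*1/6342 = 6095*(1/32678) - 13597/3171 = 6095/32678 - 13597/3171 = -424995521/103621938 ≈ -4.1014)
1/(b(-139, -78) + c) = 1/(-98 - 424995521/103621938) = 1/(-10579945445/103621938) = -103621938/10579945445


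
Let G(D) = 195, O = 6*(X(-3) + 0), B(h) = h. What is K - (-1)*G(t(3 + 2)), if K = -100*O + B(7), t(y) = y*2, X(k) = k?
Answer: 2002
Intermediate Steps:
O = -18 (O = 6*(-3 + 0) = 6*(-3) = -18)
t(y) = 2*y
K = 1807 (K = -100*(-18) + 7 = 1800 + 7 = 1807)
K - (-1)*G(t(3 + 2)) = 1807 - (-1)*195 = 1807 - 1*(-195) = 1807 + 195 = 2002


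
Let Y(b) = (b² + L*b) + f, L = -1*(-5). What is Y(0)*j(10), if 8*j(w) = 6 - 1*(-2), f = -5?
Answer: -5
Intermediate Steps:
L = 5
j(w) = 1 (j(w) = (6 - 1*(-2))/8 = (6 + 2)/8 = (⅛)*8 = 1)
Y(b) = -5 + b² + 5*b (Y(b) = (b² + 5*b) - 5 = -5 + b² + 5*b)
Y(0)*j(10) = (-5 + 0² + 5*0)*1 = (-5 + 0 + 0)*1 = -5*1 = -5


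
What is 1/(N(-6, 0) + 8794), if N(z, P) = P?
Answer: 1/8794 ≈ 0.00011371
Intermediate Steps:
1/(N(-6, 0) + 8794) = 1/(0 + 8794) = 1/8794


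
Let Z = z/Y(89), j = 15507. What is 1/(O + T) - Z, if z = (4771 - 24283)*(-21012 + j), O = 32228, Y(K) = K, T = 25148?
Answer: -6162960418471/5106464 ≈ -1.2069e+6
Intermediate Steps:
z = 107413560 (z = (4771 - 24283)*(-21012 + 15507) = -19512*(-5505) = 107413560)
Z = 107413560/89 ≈ 1.2069e+6
1/(O + T) - Z = 1/(32228 + 25148) - 1*107413560/89 = 1/57376 - 107413560/89 = -6162960418471/5106464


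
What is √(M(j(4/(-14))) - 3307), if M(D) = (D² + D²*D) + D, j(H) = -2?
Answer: I*√3313 ≈ 57.559*I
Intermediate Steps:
M(D) = D + D² + D³ (M(D) = (D² + D³) + D = D + D² + D³)
√(M(j(4/(-14))) - 3307) = √(-2*(1 - 2 + (-2)²) - 3307) = √(-2*(1 - 2 + 4) - 3307) = √(-2*3 - 3307) = √(-6 - 3307) = √(-3313) = I*√3313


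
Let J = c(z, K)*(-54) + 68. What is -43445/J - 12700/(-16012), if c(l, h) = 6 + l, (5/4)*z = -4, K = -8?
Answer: 870872475/1665248 ≈ 522.97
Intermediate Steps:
z = -16/5 (z = (⅘)*(-4) = -16/5 ≈ -3.2000)
J = -416/5 (J = (6 - 16/5)*(-54) + 68 = (14/5)*(-54) + 68 = -756/5 + 68 = -416/5 ≈ -83.200)
-43445/J - 12700/(-16012) = -43445/(-416/5) - 12700/(-16012) = -43445*(-5/416) - 12700*(-1/16012) = 217225/416 + 3175/4003 = 870872475/1665248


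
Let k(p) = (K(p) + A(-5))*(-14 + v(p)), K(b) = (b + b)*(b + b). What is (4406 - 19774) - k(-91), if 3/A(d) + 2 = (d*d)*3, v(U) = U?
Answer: 252773911/73 ≈ 3.4627e+6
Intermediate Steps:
A(d) = 3/(-2 + 3*d²) (A(d) = 3/(-2 + (d*d)*3) = 3/(-2 + d²*3) = 3/(-2 + 3*d²))
K(b) = 4*b² (K(b) = (2*b)*(2*b) = 4*b²)
k(p) = (-14 + p)*(3/73 + 4*p²) (k(p) = (4*p² + 3/(-2 + 3*(-5)²))*(-14 + p) = (4*p² + 3/(-2 + 3*25))*(-14 + p) = (4*p² + 3/(-2 + 75))*(-14 + p) = (4*p² + 3/73)*(-14 + p) = (3/73 + 4*p²)*(-14 + p) = (-14 + p)*(3/73 + 4*p²))
(4406 - 19774) - k(-91) = (4406 - 19774) - (-42/73 - 56*(-91)² + 4*(-91)³ + (3/73)*(-91)) = -15368 - (-42/73 - 56*8281 + 4*(-753571) - 273/73) = -15368 - (-42/73 - 463736 - 3014284 - 273/73) = -15368 - 1*(-253895775/73) = -15368 + 253895775/73 = 252773911/73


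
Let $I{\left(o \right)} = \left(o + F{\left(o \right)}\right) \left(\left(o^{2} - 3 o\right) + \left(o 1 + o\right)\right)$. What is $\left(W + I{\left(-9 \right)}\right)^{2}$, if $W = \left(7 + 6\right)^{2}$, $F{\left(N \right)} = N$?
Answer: $2105401$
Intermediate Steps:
$W = 169$ ($W = 13^{2} = 169$)
$I{\left(o \right)} = 2 o \left(o^{2} - o\right)$ ($I{\left(o \right)} = \left(o + o\right) \left(\left(o^{2} - 3 o\right) + \left(o 1 + o\right)\right) = 2 o \left(\left(o^{2} - 3 o\right) + \left(o + o\right)\right) = 2 o \left(\left(o^{2} - 3 o\right) + 2 o\right) = 2 o \left(o^{2} - o\right)$)
$\left(W + I{\left(-9 \right)}\right)^{2} = \left(169 + 2 \left(-9\right)^{2} \left(-1 - 9\right)\right)^{2} = \left(169 + 2 \cdot 81 \left(-10\right)\right)^{2} = \left(169 - 1620\right)^{2} = \left(-1451\right)^{2} = 2105401$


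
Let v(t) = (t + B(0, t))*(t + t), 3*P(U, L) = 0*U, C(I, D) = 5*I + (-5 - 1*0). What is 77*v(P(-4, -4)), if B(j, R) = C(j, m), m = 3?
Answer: 0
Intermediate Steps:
C(I, D) = -5 + 5*I (C(I, D) = 5*I + (-5 + 0) = 5*I - 5 = -5 + 5*I)
P(U, L) = 0 (P(U, L) = (0*U)/3 = (⅓)*0 = 0)
B(j, R) = -5 + 5*j
v(t) = 2*t*(-5 + t) (v(t) = (t + (-5 + 5*0))*(t + t) = (t + (-5 + 0))*(2*t) = (t - 5)*(2*t) = (-5 + t)*(2*t) = 2*t*(-5 + t))
77*v(P(-4, -4)) = 77*(2*0*(-5 + 0)) = 77*(2*0*(-5)) = 77*0 = 0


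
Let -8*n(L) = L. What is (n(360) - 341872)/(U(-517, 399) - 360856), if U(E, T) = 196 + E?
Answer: 341917/361177 ≈ 0.94667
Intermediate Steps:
n(L) = -L/8
(n(360) - 341872)/(U(-517, 399) - 360856) = (-1/8*360 - 341872)/((196 - 517) - 360856) = (-45 - 341872)/(-321 - 360856) = -341917/(-361177) = -341917*(-1/361177) = 341917/361177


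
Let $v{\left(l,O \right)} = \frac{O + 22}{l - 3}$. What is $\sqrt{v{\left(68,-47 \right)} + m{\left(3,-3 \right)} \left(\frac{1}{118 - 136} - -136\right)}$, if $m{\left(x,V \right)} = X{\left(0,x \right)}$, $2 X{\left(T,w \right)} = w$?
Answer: $\frac{\sqrt{1238289}}{78} \approx 14.266$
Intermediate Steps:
$X{\left(T,w \right)} = \frac{w}{2}$
$m{\left(x,V \right)} = \frac{x}{2}$
$v{\left(l,O \right)} = \frac{22 + O}{-3 + l}$
$\sqrt{v{\left(68,-47 \right)} + m{\left(3,-3 \right)} \left(\frac{1}{118 - 136} - -136\right)} = \sqrt{\frac{22 - 47}{-3 + 68} + \frac{1}{2} \cdot 3 \left(\frac{1}{118 - 136} - -136\right)} = \sqrt{\frac{1}{65} \left(-25\right) + \frac{3 \left(\frac{1}{-18} + 136\right)}{2}} = \sqrt{\frac{1}{65} \left(-25\right) + \frac{3 \left(- \frac{1}{18} + 136\right)}{2}} = \sqrt{- \frac{5}{13} + \frac{3}{2} \cdot \frac{2447}{18}} = \sqrt{- \frac{5}{13} + \frac{2447}{12}} = \sqrt{\frac{31751}{156}} = \frac{\sqrt{1238289}}{78}$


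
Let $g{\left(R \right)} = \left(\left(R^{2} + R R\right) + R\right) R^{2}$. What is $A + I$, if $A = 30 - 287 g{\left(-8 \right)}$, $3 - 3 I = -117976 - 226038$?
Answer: $- \frac{6268373}{3} \approx -2.0895 \cdot 10^{6}$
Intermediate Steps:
$I = \frac{344017}{3}$ ($I = 1 - \frac{-117976 - 226038}{3} = 1 - - \frac{344014}{3} = 1 + \frac{344014}{3} = \frac{344017}{3} \approx 1.1467 \cdot 10^{5}$)
$g{\left(R \right)} = R^{2} \left(R + 2 R^{2}\right)$ ($g{\left(R \right)} = \left(\left(R^{2} + R^{2}\right) + R\right) R^{2} = \left(2 R^{2} + R\right) R^{2} = \left(R + 2 R^{2}\right) R^{2} = R^{2} \left(R + 2 R^{2}\right)$)
$A = -2204130$ ($A = 30 - 287 \left(-8\right)^{3} \left(1 + 2 \left(-8\right)\right) = 30 - 287 \left(- 512 \left(1 - 16\right)\right) = 30 - 287 \left(\left(-512\right) \left(-15\right)\right) = 30 - 2204160 = -2204130$)
$A + I = -2204130 + \frac{344017}{3} = - \frac{6268373}{3}$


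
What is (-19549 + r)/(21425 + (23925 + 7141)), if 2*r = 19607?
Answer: -6497/34994 ≈ -0.18566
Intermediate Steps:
r = 19607/2 (r = (½)*19607 = 19607/2 ≈ 9803.5)
(-19549 + r)/(21425 + (23925 + 7141)) = (-19549 + 19607/2)/(21425 + (23925 + 7141)) = -19491/(2*(21425 + 31066)) = -19491/2/52491 = -19491/2*1/52491 = -6497/34994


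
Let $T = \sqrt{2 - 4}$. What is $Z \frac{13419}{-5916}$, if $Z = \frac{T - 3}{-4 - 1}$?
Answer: $- \frac{13419}{9860} + \frac{4473 i \sqrt{2}}{9860} \approx -1.361 + 0.64156 i$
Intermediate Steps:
$T = i \sqrt{2}$ ($T = \sqrt{-2} = i \sqrt{2} \approx 1.4142 i$)
$Z = \frac{3}{5} - \frac{i \sqrt{2}}{5}$ ($Z = \frac{i \sqrt{2} - 3}{-4 - 1} = \frac{-3 + i \sqrt{2}}{-5} = \left(-3 + i \sqrt{2}\right) \left(- \frac{1}{5}\right) = \frac{3}{5} - \frac{i \sqrt{2}}{5} \approx 0.6 - 0.28284 i$)
$Z \frac{13419}{-5916} = \left(\frac{3}{5} - \frac{i \sqrt{2}}{5}\right) \frac{13419}{-5916} = \left(\frac{3}{5} - \frac{i \sqrt{2}}{5}\right) 13419 \left(- \frac{1}{5916}\right) = \left(\frac{3}{5} - \frac{i \sqrt{2}}{5}\right) \left(- \frac{4473}{1972}\right) = - \frac{13419}{9860} + \frac{4473 i \sqrt{2}}{9860}$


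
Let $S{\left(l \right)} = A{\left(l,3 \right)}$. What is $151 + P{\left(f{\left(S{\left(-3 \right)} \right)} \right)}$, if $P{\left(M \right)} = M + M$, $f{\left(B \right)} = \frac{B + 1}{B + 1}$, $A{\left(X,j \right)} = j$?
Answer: $153$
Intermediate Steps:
$S{\left(l \right)} = 3$
$f{\left(B \right)} = 1$ ($f{\left(B \right)} = \frac{1 + B}{1 + B} = 1$)
$P{\left(M \right)} = 2 M$
$151 + P{\left(f{\left(S{\left(-3 \right)} \right)} \right)} = 151 + 2 \cdot 1 = 151 + 2 = 153$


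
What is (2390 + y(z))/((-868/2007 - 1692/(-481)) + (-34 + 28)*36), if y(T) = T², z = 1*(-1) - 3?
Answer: -1161336501/102770468 ≈ -11.300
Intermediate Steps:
z = -4 (z = -1 - 3 = -4)
(2390 + y(z))/((-868/2007 - 1692/(-481)) + (-34 + 28)*36) = (2390 + (-4)²)/((-868/2007 - 1692/(-481)) + (-34 + 28)*36) = (2390 + 16)/((-868*1/2007 - 1692*(-1/481)) - 6*36) = 2406/((-868/2007 + 1692/481) - 216) = 2406/(2978336/965367 - 216) = 2406/(-205540936/965367) = 2406*(-965367/205540936) = -1161336501/102770468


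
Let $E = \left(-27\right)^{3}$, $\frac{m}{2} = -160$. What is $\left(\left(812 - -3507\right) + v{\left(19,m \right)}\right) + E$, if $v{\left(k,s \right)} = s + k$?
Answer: $-15665$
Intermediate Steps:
$m = -320$ ($m = 2 \left(-160\right) = -320$)
$v{\left(k,s \right)} = k + s$
$E = -19683$
$\left(\left(812 - -3507\right) + v{\left(19,m \right)}\right) + E = \left(\left(812 - -3507\right) + \left(19 - 320\right)\right) - 19683 = \left(\left(812 + 3507\right) - 301\right) - 19683 = \left(4319 - 301\right) - 19683 = 4018 - 19683 = -15665$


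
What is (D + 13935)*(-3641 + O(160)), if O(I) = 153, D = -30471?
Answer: 57677568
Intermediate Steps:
(D + 13935)*(-3641 + O(160)) = (-30471 + 13935)*(-3641 + 153) = -16536*(-3488) = 57677568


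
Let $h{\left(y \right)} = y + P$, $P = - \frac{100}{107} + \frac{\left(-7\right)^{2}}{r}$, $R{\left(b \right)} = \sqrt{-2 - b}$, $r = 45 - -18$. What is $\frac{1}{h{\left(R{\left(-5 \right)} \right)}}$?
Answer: $\frac{145413}{2759306} + \frac{927369 \sqrt{3}}{2759306} \approx 0.63482$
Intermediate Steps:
$r = 63$ ($r = 45 + 18 = 63$)
$P = - \frac{151}{963}$ ($P = - \frac{100}{107} + \frac{\left(-7\right)^{2}}{63} = \left(-100\right) \frac{1}{107} + 49 \cdot \frac{1}{63} = - \frac{100}{107} + \frac{7}{9} = - \frac{151}{963} \approx -0.1568$)
$h{\left(y \right)} = - \frac{151}{963} + y$ ($h{\left(y \right)} = y - \frac{151}{963} = - \frac{151}{963} + y$)
$\frac{1}{h{\left(R{\left(-5 \right)} \right)}} = \frac{1}{- \frac{151}{963} + \sqrt{-2 - -5}} = \frac{1}{- \frac{151}{963} + \sqrt{-2 + 5}} = \frac{1}{- \frac{151}{963} + \sqrt{3}}$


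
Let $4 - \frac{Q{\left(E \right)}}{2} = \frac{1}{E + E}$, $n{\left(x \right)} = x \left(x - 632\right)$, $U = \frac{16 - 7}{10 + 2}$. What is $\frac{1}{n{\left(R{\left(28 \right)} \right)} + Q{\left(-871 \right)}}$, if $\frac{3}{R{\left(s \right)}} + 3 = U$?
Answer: $\frac{7839}{6682321} \approx 0.0011731$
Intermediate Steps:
$U = \frac{3}{4}$ ($U = \frac{9}{12} = 9 \cdot \frac{1}{12} = \frac{3}{4} \approx 0.75$)
$R{\left(s \right)} = - \frac{4}{3}$ ($R{\left(s \right)} = \frac{3}{-3 + \frac{3}{4}} = \frac{3}{- \frac{9}{4}} = 3 \left(- \frac{4}{9}\right) = - \frac{4}{3}$)
$n{\left(x \right)} = x \left(-632 + x\right)$
$Q{\left(E \right)} = 8 - \frac{1}{E}$ ($Q{\left(E \right)} = 8 - \frac{2}{E + E} = 8 - \frac{2}{2 E} = 8 - 2 \frac{1}{2 E} = 8 - \frac{1}{E}$)
$\frac{1}{n{\left(R{\left(28 \right)} \right)} + Q{\left(-871 \right)}} = \frac{1}{- \frac{4 \left(-632 - \frac{4}{3}\right)}{3} + \left(8 - \frac{1}{-871}\right)} = \frac{1}{\left(- \frac{4}{3}\right) \left(- \frac{1900}{3}\right) + \left(8 - - \frac{1}{871}\right)} = \frac{1}{\frac{7600}{9} + \left(8 + \frac{1}{871}\right)} = \frac{1}{\frac{7600}{9} + \frac{6969}{871}} = \frac{1}{\frac{6682321}{7839}} = \frac{7839}{6682321}$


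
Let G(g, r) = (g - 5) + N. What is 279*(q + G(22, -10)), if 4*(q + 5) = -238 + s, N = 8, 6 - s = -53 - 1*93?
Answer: -837/2 ≈ -418.50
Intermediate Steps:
s = 152 (s = 6 - (-53 - 1*93) = 6 - (-53 - 93) = 6 - 1*(-146) = 6 + 146 = 152)
q = -53/2 (q = -5 + (-238 + 152)/4 = -5 + (¼)*(-86) = -5 - 43/2 = -53/2 ≈ -26.500)
G(g, r) = 3 + g (G(g, r) = (g - 5) + 8 = (-5 + g) + 8 = 3 + g)
279*(q + G(22, -10)) = 279*(-53/2 + (3 + 22)) = 279*(-53/2 + 25) = 279*(-3/2) = -837/2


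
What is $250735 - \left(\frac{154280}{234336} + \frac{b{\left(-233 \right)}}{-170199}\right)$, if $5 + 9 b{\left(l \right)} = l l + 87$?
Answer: $\frac{3750085474398439}{14956407324} \approx 2.5073 \cdot 10^{5}$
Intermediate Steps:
$b{\left(l \right)} = \frac{82}{9} + \frac{l^{2}}{9}$ ($b{\left(l \right)} = - \frac{5}{9} + \frac{l l + 87}{9} = - \frac{5}{9} + \frac{l^{2} + 87}{9} = - \frac{5}{9} + \frac{87 + l^{2}}{9} = - \frac{5}{9} + \left(\frac{29}{3} + \frac{l^{2}}{9}\right) = \frac{82}{9} + \frac{l^{2}}{9}$)
$250735 - \left(\frac{154280}{234336} + \frac{b{\left(-233 \right)}}{-170199}\right) = 250735 - \left(\frac{154280}{234336} + \frac{\frac{82}{9} + \frac{\left(-233\right)^{2}}{9}}{-170199}\right) = 250735 - \left(154280 \cdot \frac{1}{234336} + \left(\frac{82}{9} + \frac{1}{9} \cdot 54289\right) \left(- \frac{1}{170199}\right)\right) = 250735 - \left(\frac{19285}{29292} + \left(\frac{82}{9} + \frac{54289}{9}\right) \left(- \frac{1}{170199}\right)\right) = 250735 - \left(\frac{19285}{29292} + \frac{54371}{9} \left(- \frac{1}{170199}\right)\right) = 250735 - \left(\frac{19285}{29292} - \frac{54371}{1531791}\right) = 250735 - \frac{9315984701}{14956407324} = \frac{3750085474398439}{14956407324}$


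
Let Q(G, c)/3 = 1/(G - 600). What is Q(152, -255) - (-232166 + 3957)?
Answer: 102237629/448 ≈ 2.2821e+5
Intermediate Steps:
Q(G, c) = 3/(-600 + G) (Q(G, c) = 3/(G - 600) = 3/(-600 + G))
Q(152, -255) - (-232166 + 3957) = 3/(-600 + 152) - (-232166 + 3957) = 3/(-448) - 1*(-228209) = 3*(-1/448) + 228209 = -3/448 + 228209 = 102237629/448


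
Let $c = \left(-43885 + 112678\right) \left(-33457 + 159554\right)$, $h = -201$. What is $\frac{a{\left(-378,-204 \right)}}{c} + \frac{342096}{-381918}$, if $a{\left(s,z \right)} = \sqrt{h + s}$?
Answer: $- \frac{57016}{63653} + \frac{i \sqrt{579}}{8674590921} \approx -0.89573 + 2.7739 \cdot 10^{-9} i$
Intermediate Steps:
$a{\left(s,z \right)} = \sqrt{-201 + s}$
$c = 8674590921$ ($c = 68793 \cdot 126097 = 8674590921$)
$\frac{a{\left(-378,-204 \right)}}{c} + \frac{342096}{-381918} = \frac{\sqrt{-201 - 378}}{8674590921} + \frac{342096}{-381918} = \sqrt{-579} \cdot \frac{1}{8674590921} + 342096 \left(- \frac{1}{381918}\right) = i \sqrt{579} \cdot \frac{1}{8674590921} - \frac{57016}{63653} = \frac{i \sqrt{579}}{8674590921} - \frac{57016}{63653} = - \frac{57016}{63653} + \frac{i \sqrt{579}}{8674590921}$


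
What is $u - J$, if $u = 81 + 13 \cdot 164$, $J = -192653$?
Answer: $194866$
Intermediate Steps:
$u = 2213$ ($u = 81 + 2132 = 2213$)
$u - J = 2213 - -192653 = 2213 + 192653 = 194866$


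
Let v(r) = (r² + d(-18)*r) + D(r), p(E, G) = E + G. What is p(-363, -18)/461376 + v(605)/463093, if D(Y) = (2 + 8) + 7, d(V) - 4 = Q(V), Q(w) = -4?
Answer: 56235518453/71219998656 ≈ 0.78960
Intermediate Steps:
d(V) = 0 (d(V) = 4 - 4 = 0)
D(Y) = 17 (D(Y) = 10 + 7 = 17)
v(r) = 17 + r² (v(r) = (r² + 0*r) + 17 = (r² + 0) + 17 = r² + 17 = 17 + r²)
p(-363, -18)/461376 + v(605)/463093 = (-363 - 18)/461376 + (17 + 605²)/463093 = -381*1/461376 + (17 + 366025)*(1/463093) = -127/153792 + 366042*(1/463093) = -127/153792 + 366042/463093 = 56235518453/71219998656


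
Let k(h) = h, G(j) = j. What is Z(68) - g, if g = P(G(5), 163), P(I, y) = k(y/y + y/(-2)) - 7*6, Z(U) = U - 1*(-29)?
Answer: 439/2 ≈ 219.50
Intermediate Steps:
Z(U) = 29 + U (Z(U) = U + 29 = 29 + U)
P(I, y) = -41 - y/2 (P(I, y) = (y/y + y/(-2)) - 7*6 = (1 + y*(-½)) - 42 = (1 - y/2) - 42 = -41 - y/2)
g = -245/2 (g = -41 - ½*163 = -41 - 163/2 = -245/2 ≈ -122.50)
Z(68) - g = (29 + 68) - 1*(-245/2) = 97 + 245/2 = 439/2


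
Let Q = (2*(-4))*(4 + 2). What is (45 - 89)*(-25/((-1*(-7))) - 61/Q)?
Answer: 8503/84 ≈ 101.23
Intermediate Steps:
Q = -48 (Q = -8*6 = -48)
(45 - 89)*(-25/((-1*(-7))) - 61/Q) = (45 - 89)*(-25/((-1*(-7))) - 61/(-48)) = -44*(-25/7 - 61*(-1/48)) = -44*(-25*⅐ + 61/48) = -44*(-25/7 + 61/48) = -44*(-773/336) = 8503/84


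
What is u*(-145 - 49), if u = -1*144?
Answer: 27936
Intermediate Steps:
u = -144
u*(-145 - 49) = -144*(-145 - 49) = -144*(-194) = 27936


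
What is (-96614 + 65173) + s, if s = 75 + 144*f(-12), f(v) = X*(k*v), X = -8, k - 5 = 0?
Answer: 37754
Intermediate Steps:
k = 5 (k = 5 + 0 = 5)
f(v) = -40*v
s = 69195 (s = 75 + 144*(-40*(-12)) = 75 + 144*480 = 75 + 69120 = 69195)
(-96614 + 65173) + s = (-96614 + 65173) + 69195 = -31441 + 69195 = 37754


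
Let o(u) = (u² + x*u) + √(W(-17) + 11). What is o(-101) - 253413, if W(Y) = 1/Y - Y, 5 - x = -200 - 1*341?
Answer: -298358 + 5*√323/17 ≈ -2.9835e+5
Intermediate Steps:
x = 546 (x = 5 - (-200 - 1*341) = 5 - (-200 - 341) = 5 - 1*(-541) = 5 + 541 = 546)
W(Y) = 1/Y - Y
o(u) = u² + 546*u + 5*√323/17 (o(u) = (u² + 546*u) + √((1/(-17) - 1*(-17)) + 11) = (u² + 546*u) + √((-1/17 + 17) + 11) = (u² + 546*u) + √(288/17 + 11) = (u² + 546*u) + √(475/17) = (u² + 546*u) + 5*√323/17 = u² + 546*u + 5*√323/17)
o(-101) - 253413 = ((-101)² + 546*(-101) + 5*√323/17) - 253413 = (10201 - 55146 + 5*√323/17) - 253413 = (-44945 + 5*√323/17) - 253413 = -298358 + 5*√323/17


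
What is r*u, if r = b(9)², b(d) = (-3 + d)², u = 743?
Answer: 962928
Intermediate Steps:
r = 1296 (r = ((-3 + 9)²)² = (6²)² = 36² = 1296)
r*u = 1296*743 = 962928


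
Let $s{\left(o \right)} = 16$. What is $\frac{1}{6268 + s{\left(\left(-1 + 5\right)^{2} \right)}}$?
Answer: $\frac{1}{6284} \approx 0.00015913$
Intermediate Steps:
$\frac{1}{6268 + s{\left(\left(-1 + 5\right)^{2} \right)}} = \frac{1}{6268 + 16} = \frac{1}{6284}$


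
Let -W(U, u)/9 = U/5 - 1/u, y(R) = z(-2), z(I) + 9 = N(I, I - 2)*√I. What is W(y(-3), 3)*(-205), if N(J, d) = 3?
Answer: -3936 + 1107*I*√2 ≈ -3936.0 + 1565.5*I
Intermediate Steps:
z(I) = -9 + 3*√I
y(R) = -9 + 3*I*√2 (y(R) = -9 + 3*√(-2) = -9 + 3*(I*√2) = -9 + 3*I*√2)
W(U, u) = 9/u - 9*U/5 (W(U, u) = -9*(U/5 - 1/u) = -9*(-1/u + U/5) = 9/u - 9*U/5)
W(y(-3), 3)*(-205) = (9/3 - 9*(-9 + 3*I*√2)/5)*(-205) = (9*(⅓) + (81/5 - 27*I*√2/5))*(-205) = (3 + (81/5 - 27*I*√2/5))*(-205) = (96/5 - 27*I*√2/5)*(-205) = -3936 + 1107*I*√2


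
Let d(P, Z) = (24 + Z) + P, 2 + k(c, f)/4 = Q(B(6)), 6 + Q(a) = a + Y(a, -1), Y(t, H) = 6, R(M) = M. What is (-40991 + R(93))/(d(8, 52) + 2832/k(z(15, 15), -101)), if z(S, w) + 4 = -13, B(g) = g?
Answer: -40898/261 ≈ -156.70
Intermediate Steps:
z(S, w) = -17 (z(S, w) = -4 - 13 = -17)
Q(a) = a (Q(a) = -6 + (a + 6) = -6 + (6 + a) = a)
k(c, f) = 16 (k(c, f) = -8 + 4*6 = -8 + 24 = 16)
d(P, Z) = 24 + P + Z
(-40991 + R(93))/(d(8, 52) + 2832/k(z(15, 15), -101)) = (-40991 + 93)/((24 + 8 + 52) + 2832/16) = -40898/(84 + 2832*(1/16)) = -40898/(84 + 177) = -40898/261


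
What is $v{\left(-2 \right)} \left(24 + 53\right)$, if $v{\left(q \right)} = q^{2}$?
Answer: $308$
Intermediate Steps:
$v{\left(-2 \right)} \left(24 + 53\right) = \left(-2\right)^{2} \left(24 + 53\right) = 4 \cdot 77 = 308$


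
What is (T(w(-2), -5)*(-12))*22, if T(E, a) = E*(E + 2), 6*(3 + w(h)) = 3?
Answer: -330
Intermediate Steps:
w(h) = -5/2 (w(h) = -3 + (⅙)*3 = -3 + ½ = -5/2)
T(E, a) = E*(2 + E)
(T(w(-2), -5)*(-12))*22 = (-5*(2 - 5/2)/2*(-12))*22 = (-5/2*(-½)*(-12))*22 = ((5/4)*(-12))*22 = -15*22 = -330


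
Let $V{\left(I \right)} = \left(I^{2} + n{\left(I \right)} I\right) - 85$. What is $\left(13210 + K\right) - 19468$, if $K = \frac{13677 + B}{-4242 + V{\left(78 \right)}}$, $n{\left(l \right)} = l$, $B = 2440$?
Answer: $- \frac{49052861}{7841} \approx -6255.9$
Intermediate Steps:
$V{\left(I \right)} = -85 + 2 I^{2}$ ($V{\left(I \right)} = \left(I^{2} + I I\right) - 85 = \left(I^{2} + I^{2}\right) - 85 = 2 I^{2} - 85 = -85 + 2 I^{2}$)
$K = \frac{16117}{7841}$ ($K = \frac{13677 + 2440}{-4242 - \left(85 - 2 \cdot 78^{2}\right)} = \frac{16117}{-4242 + \left(-85 + 2 \cdot 6084\right)} = \frac{16117}{-4242 + \left(-85 + 12168\right)} = \frac{16117}{-4242 + 12083} = \frac{16117}{7841} \approx 2.0555$)
$\left(13210 + K\right) - 19468 = \left(13210 + \frac{16117}{7841}\right) - 19468 = \frac{103595727}{7841} - 19468 = - \frac{49052861}{7841}$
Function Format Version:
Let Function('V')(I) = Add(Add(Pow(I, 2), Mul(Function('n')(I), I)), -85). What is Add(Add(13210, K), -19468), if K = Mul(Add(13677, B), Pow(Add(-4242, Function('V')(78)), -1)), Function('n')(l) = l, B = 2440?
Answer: Rational(-49052861, 7841) ≈ -6255.9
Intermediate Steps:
Function('V')(I) = Add(-85, Mul(2, Pow(I, 2))) (Function('V')(I) = Add(Add(Pow(I, 2), Mul(I, I)), -85) = Add(Add(Pow(I, 2), Pow(I, 2)), -85) = Add(Mul(2, Pow(I, 2)), -85) = Add(-85, Mul(2, Pow(I, 2))))
K = Rational(16117, 7841) (K = Mul(Add(13677, 2440), Pow(Add(-4242, Add(-85, Mul(2, Pow(78, 2)))), -1)) = Mul(16117, Pow(Add(-4242, Add(-85, Mul(2, 6084))), -1)) = Mul(16117, Pow(Add(-4242, Add(-85, 12168)), -1)) = Mul(16117, Pow(Add(-4242, 12083), -1)) = Mul(16117, Pow(7841, -1)) = Mul(16117, Rational(1, 7841)) = Rational(16117, 7841) ≈ 2.0555)
Add(Add(13210, K), -19468) = Add(Add(13210, Rational(16117, 7841)), -19468) = Add(Rational(103595727, 7841), -19468) = Rational(-49052861, 7841)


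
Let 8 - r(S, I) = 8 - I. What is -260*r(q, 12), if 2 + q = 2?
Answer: -3120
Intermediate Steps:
q = 0 (q = -2 + 2 = 0)
r(S, I) = I (r(S, I) = 8 - (8 - I) = 8 + (-8 + I) = I)
-260*r(q, 12) = -260*12 = -3120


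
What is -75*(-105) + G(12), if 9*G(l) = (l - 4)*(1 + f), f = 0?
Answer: 70883/9 ≈ 7875.9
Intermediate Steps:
G(l) = -4/9 + l/9 (G(l) = ((l - 4)*(1 + 0))/9 = ((-4 + l)*1)/9 = (-4 + l)/9 = -4/9 + l/9)
-75*(-105) + G(12) = -75*(-105) + (-4/9 + (1/9)*12) = 7875 + (-4/9 + 4/3) = 7875 + 8/9 = 70883/9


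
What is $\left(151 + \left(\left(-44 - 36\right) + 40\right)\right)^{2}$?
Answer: $12321$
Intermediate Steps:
$\left(151 + \left(\left(-44 - 36\right) + 40\right)\right)^{2} = \left(151 + \left(-80 + 40\right)\right)^{2} = \left(151 - 40\right)^{2} = 111^{2} = 12321$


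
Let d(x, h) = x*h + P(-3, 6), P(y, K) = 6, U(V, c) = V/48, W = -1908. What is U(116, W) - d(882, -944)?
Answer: 9991253/12 ≈ 8.3260e+5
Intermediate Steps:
U(V, c) = V/48 (U(V, c) = V*(1/48) = V/48)
d(x, h) = 6 + h*x (d(x, h) = x*h + 6 = h*x + 6 = 6 + h*x)
U(116, W) - d(882, -944) = (1/48)*116 - (6 - 944*882) = 29/12 - (6 - 832608) = 29/12 - 1*(-832602) = 29/12 + 832602 = 9991253/12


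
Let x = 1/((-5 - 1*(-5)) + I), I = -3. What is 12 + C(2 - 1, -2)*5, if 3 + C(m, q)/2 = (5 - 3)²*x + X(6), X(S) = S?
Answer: 86/3 ≈ 28.667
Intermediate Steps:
x = -⅓ (x = 1/((-5 - 1*(-5)) - 3) = 1/((-5 + 5) - 3) = 1/(0 - 3) = 1/(-3) = -⅓ ≈ -0.33333)
C(m, q) = 10/3 (C(m, q) = -6 + 2*((5 - 3)²*(-⅓) + 6) = -6 + 2*(2²*(-⅓) + 6) = -6 + 2*(4*(-⅓) + 6) = -6 + 2*(-4/3 + 6) = -6 + 2*(14/3) = -6 + 28/3 = 10/3)
12 + C(2 - 1, -2)*5 = 12 + (10/3)*5 = 12 + 50/3 = 86/3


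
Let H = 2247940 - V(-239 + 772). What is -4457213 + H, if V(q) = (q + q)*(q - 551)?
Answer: -2190085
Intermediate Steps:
V(q) = 2*q*(-551 + q) (V(q) = (2*q)*(-551 + q) = 2*q*(-551 + q))
H = 2267128 (H = 2247940 - 2*(-239 + 772)*(-551 + (-239 + 772)) = 2247940 - 2*533*(-551 + 533) = 2247940 - 2*533*(-18) = 2247940 - 1*(-19188) = 2247940 + 19188 = 2267128)
-4457213 + H = -4457213 + 2267128 = -2190085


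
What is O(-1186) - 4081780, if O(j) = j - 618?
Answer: -4083584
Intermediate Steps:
O(j) = -618 + j
O(-1186) - 4081780 = (-618 - 1186) - 4081780 = -1804 - 4081780 = -4083584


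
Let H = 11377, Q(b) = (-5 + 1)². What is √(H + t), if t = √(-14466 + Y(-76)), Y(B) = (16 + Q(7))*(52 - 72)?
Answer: √(11377 + I*√15106) ≈ 106.66 + 0.5761*I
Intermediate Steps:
Q(b) = 16 (Q(b) = (-4)² = 16)
Y(B) = -640 (Y(B) = (16 + 16)*(52 - 72) = 32*(-20) = -640)
t = I*√15106 (t = √(-14466 - 640) = √(-15106) = I*√15106 ≈ 122.91*I)
√(H + t) = √(11377 + I*√15106)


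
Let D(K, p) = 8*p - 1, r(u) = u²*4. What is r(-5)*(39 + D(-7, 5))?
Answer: 7800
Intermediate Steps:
r(u) = 4*u²
D(K, p) = -1 + 8*p
r(-5)*(39 + D(-7, 5)) = (4*(-5)²)*(39 + (-1 + 8*5)) = (4*25)*(39 + (-1 + 40)) = 100*(39 + 39) = 100*78 = 7800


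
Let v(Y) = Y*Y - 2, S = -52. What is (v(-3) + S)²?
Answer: 2025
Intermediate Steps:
v(Y) = -2 + Y² (v(Y) = Y² - 2 = -2 + Y²)
(v(-3) + S)² = ((-2 + (-3)²) - 52)² = ((-2 + 9) - 52)² = (7 - 52)² = (-45)² = 2025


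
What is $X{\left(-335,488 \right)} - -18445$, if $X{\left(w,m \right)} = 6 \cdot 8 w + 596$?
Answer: $2961$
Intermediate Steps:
$X{\left(w,m \right)} = 596 + 48 w$ ($X{\left(w,m \right)} = 48 w + 596 = 596 + 48 w$)
$X{\left(-335,488 \right)} - -18445 = \left(596 + 48 \left(-335\right)\right) - -18445 = \left(596 - 16080\right) + \left(-163760 + 182205\right) = -15484 + 18445 = 2961$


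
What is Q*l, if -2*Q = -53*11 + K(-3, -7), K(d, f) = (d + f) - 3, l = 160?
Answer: 47680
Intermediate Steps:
K(d, f) = -3 + d + f
Q = 298 (Q = -(-53*11 + (-3 - 3 - 7))/2 = -(-583 - 13)/2 = -½*(-596) = 298)
Q*l = 298*160 = 47680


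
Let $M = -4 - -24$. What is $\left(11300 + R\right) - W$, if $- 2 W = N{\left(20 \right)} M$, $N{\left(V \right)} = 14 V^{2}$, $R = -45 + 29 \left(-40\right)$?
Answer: $66095$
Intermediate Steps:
$M = 20$ ($M = -4 + 24 = 20$)
$R = -1205$ ($R = -45 - 1160 = -1205$)
$W = -56000$ ($W = - \frac{14 \cdot 20^{2} \cdot 20}{2} = - \frac{14 \cdot 400 \cdot 20}{2} = - \frac{5600 \cdot 20}{2} = \left(- \frac{1}{2}\right) 112000 = -56000$)
$\left(11300 + R\right) - W = \left(11300 - 1205\right) - -56000 = 10095 + 56000 = 66095$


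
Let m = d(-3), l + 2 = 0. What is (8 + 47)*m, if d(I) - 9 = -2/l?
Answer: 550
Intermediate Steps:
l = -2 (l = -2 + 0 = -2)
d(I) = 10 (d(I) = 9 - 2/(-2) = 9 - 2*(-½) = 9 + 1 = 10)
m = 10
(8 + 47)*m = (8 + 47)*10 = 55*10 = 550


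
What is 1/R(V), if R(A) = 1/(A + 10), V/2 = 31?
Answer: 72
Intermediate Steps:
V = 62 (V = 2*31 = 62)
R(A) = 1/(10 + A)
1/R(V) = 1/(1/(10 + 62)) = 1/(1/72) = 72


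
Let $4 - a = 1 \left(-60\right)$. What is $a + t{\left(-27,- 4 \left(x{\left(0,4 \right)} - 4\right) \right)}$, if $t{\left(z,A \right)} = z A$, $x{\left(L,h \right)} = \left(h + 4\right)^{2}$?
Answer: $6544$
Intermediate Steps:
$x{\left(L,h \right)} = \left(4 + h\right)^{2}$
$a = 64$ ($a = 4 - 1 \left(-60\right) = 4 - -60 = 4 + 60 = 64$)
$t{\left(z,A \right)} = A z$
$a + t{\left(-27,- 4 \left(x{\left(0,4 \right)} - 4\right) \right)} = 64 + - 4 \left(\left(4 + 4\right)^{2} - 4\right) \left(-27\right) = 64 + - 4 \left(8^{2} - 4\right) \left(-27\right) = 64 + - 4 \left(64 - 4\right) \left(-27\right) = 64 + \left(-4\right) 60 \left(-27\right) = 64 - -6480 = 64 + 6480 = 6544$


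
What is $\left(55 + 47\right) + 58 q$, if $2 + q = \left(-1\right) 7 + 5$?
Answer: $-130$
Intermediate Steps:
$q = -4$ ($q = -2 + \left(\left(-1\right) 7 + 5\right) = -2 + \left(-7 + 5\right) = -2 - 2 = -4$)
$\left(55 + 47\right) + 58 q = \left(55 + 47\right) + 58 \left(-4\right) = 102 - 232 = -130$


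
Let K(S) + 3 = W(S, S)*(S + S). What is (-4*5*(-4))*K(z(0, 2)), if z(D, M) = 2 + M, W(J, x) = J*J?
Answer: 10000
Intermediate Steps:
W(J, x) = J²
K(S) = -3 + 2*S³ (K(S) = -3 + S²*(S + S) = -3 + S²*(2*S) = -3 + 2*S³)
(-4*5*(-4))*K(z(0, 2)) = (-4*5*(-4))*(-3 + 2*(2 + 2)³) = (-20*(-4))*(-3 + 2*4³) = 80*(-3 + 2*64) = 80*(-3 + 128) = 80*125 = 10000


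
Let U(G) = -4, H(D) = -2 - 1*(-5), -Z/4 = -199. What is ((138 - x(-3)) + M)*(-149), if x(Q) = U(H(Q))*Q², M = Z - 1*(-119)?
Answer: -162261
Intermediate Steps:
Z = 796 (Z = -4*(-199) = 796)
H(D) = 3 (H(D) = -2 + 5 = 3)
M = 915 (M = 796 - 1*(-119) = 796 + 119 = 915)
x(Q) = -4*Q²
((138 - x(-3)) + M)*(-149) = ((138 - (-4)*(-3)²) + 915)*(-149) = ((138 - (-4)*9) + 915)*(-149) = ((138 - 1*(-36)) + 915)*(-149) = ((138 + 36) + 915)*(-149) = (174 + 915)*(-149) = 1089*(-149) = -162261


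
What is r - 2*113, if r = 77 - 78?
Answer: -227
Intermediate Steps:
r = -1
r - 2*113 = -1 - 2*113 = -1 - 226 = -227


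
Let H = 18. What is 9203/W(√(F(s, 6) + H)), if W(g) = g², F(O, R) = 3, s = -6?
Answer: 9203/21 ≈ 438.24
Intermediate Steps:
9203/W(√(F(s, 6) + H)) = 9203/((√(3 + 18))²) = 9203/((√21)²) = 9203/21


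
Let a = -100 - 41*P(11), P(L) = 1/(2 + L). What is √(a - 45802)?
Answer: I*√7757971/13 ≈ 214.25*I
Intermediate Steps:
a = -1341/13 (a = -100 - 41/(2 + 11) = -100 - 41/13 = -1341/13 ≈ -103.15)
√(a - 45802) = √(-1341/13 - 45802) = √(-596767/13) = I*√7757971/13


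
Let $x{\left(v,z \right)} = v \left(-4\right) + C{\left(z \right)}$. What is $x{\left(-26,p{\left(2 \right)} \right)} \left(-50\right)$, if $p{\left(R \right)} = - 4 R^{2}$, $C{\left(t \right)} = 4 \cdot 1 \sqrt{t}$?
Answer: $-5200 - 800 i \approx -5200.0 - 800.0 i$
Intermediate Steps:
$C{\left(t \right)} = 4 \sqrt{t}$
$x{\left(v,z \right)} = - 4 v + 4 \sqrt{z}$ ($x{\left(v,z \right)} = v \left(-4\right) + 4 \sqrt{z} = - 4 v + 4 \sqrt{z}$)
$x{\left(-26,p{\left(2 \right)} \right)} \left(-50\right) = \left(\left(-4\right) \left(-26\right) + 4 \sqrt{- 4 \cdot 2^{2}}\right) \left(-50\right) = \left(104 + 4 \sqrt{\left(-4\right) 4}\right) \left(-50\right) = \left(104 + 4 \sqrt{-16}\right) \left(-50\right) = \left(104 + 4 \cdot 4 i\right) \left(-50\right) = \left(104 + 16 i\right) \left(-50\right) = -5200 - 800 i$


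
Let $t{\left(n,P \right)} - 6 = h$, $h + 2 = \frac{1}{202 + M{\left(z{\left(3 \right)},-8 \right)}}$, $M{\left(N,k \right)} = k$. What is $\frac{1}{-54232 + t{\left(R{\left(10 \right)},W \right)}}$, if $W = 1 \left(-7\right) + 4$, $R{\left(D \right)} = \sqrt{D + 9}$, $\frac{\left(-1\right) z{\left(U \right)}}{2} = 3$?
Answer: $- \frac{194}{10520231} \approx -1.8441 \cdot 10^{-5}$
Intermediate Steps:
$z{\left(U \right)} = -6$ ($z{\left(U \right)} = \left(-2\right) 3 = -6$)
$R{\left(D \right)} = \sqrt{9 + D}$
$W = -3$ ($W = -7 + 4 = -3$)
$h = - \frac{387}{194}$ ($h = -2 + \frac{1}{202 - 8} = -2 + \frac{1}{194} = - \frac{387}{194} \approx -1.9948$)
$t{\left(n,P \right)} = \frac{777}{194}$ ($t{\left(n,P \right)} = 6 - \frac{387}{194} = \frac{777}{194}$)
$\frac{1}{-54232 + t{\left(R{\left(10 \right)},W \right)}} = \frac{1}{-54232 + \frac{777}{194}} = \frac{1}{- \frac{10520231}{194}} = - \frac{194}{10520231}$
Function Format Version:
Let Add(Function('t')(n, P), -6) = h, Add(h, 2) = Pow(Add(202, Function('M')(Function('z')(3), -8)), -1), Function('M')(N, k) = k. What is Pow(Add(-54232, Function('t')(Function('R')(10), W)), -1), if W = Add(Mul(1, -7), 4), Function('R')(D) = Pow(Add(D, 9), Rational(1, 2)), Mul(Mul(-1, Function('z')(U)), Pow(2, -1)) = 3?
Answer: Rational(-194, 10520231) ≈ -1.8441e-5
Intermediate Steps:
Function('z')(U) = -6 (Function('z')(U) = Mul(-2, 3) = -6)
Function('R')(D) = Pow(Add(9, D), Rational(1, 2))
W = -3 (W = Add(-7, 4) = -3)
h = Rational(-387, 194) (h = Add(-2, Pow(Add(202, -8), -1)) = Add(-2, Pow(194, -1)) = Add(-2, Rational(1, 194)) = Rational(-387, 194) ≈ -1.9948)
Function('t')(n, P) = Rational(777, 194) (Function('t')(n, P) = Add(6, Rational(-387, 194)) = Rational(777, 194))
Pow(Add(-54232, Function('t')(Function('R')(10), W)), -1) = Pow(Add(-54232, Rational(777, 194)), -1) = Pow(Rational(-10520231, 194), -1) = Rational(-194, 10520231)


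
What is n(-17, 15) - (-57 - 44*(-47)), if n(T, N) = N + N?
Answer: -1981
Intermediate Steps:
n(T, N) = 2*N
n(-17, 15) - (-57 - 44*(-47)) = 2*15 - (-57 - 44*(-47)) = 30 - (-57 + 2068) = 30 - 1*2011 = 30 - 2011 = -1981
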